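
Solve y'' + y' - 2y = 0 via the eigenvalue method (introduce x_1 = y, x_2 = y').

y(t) = C_1e^(t) + C_2e^(-2t)

Let x_1 = y, x_2 = y'. Then x_1' = x_2 and x_2' = 2x_1 - x_2.
A = [[0,1],[2,-1]]; det(A-λI) = λ^2 + λ - 2.
Eigenvalues λ = 1, -2 with eigenvectors (1,1), (1,-2).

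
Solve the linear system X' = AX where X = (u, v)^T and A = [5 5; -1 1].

Coefficient matrix A = [[5, 5], [-1, 1]].
Characteristic polynomial det(A - λI) = λ^2 - 6λ + 10 = 0.
Eigenvalues λ = 3 ± i (complex conjugate pair).
For λ=3+i: an eigenvector is (1,0) - i(2,-1) = (1 - 2i, 0 + i).
A real fundamental pair from Re and Im of e^((3+i)t)v: X_1 = e^(3t)(cos(t)·(1,0) + sin(t)·(2,-1)), X_2 = e^(3t)(sin(t)·(1,0) - cos(t)·(2,-1)).
General solution: K_1X_1 + K_2X_2.

u(t) = 2K_1e^(3t)sin(t) + K_1e^(3t)cos(t) + K_2e^(3t)sin(t) - 2K_2e^(3t)cos(t), v(t) = -K_1e^(3t)sin(t) + K_2e^(3t)cos(t)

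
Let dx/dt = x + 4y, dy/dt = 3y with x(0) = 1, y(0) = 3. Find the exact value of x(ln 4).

364

A = [[1,4],[0,3]]; eigenvalues λ = 1, 3.
Eigenvectors: (1,0) for λ=1, (-2,-1) for λ=3.
From the initial condition, c_1 = -5, c_2 = -3.
x(ln 4) = (-5)(4^1)(1) + (-3)(4^3)(-2) = 364.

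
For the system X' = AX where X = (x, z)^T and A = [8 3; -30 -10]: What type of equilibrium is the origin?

A = [[8,3],[-30,-10]]; det(A-λI) = λ^2 + 2λ + 10.
λ = -1 ± 3i: negative real part.

stable spiral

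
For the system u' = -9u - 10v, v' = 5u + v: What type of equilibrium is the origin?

A = [[-9,-10],[5,1]]; det(A-λI) = λ^2 + 8λ + 41.
λ = -4 ± 5i: negative real part.

stable spiral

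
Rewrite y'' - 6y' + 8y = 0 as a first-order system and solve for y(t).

y(t) = C_1e^(2t) + C_2e^(4t)

Let x_1 = y, x_2 = y'. Then x_1' = x_2 and x_2' = -8x_1 + 6x_2.
A = [[0,1],[-8,6]]; det(A-λI) = λ^2 - 6λ + 8.
Eigenvalues λ = 2, 4 with eigenvectors (1,2), (1,4).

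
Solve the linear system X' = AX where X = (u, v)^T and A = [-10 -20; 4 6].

Coefficient matrix A = [[-10, -20], [4, 6]].
Characteristic polynomial det(A - λI) = λ^2 + 4λ + 20 = 0.
Eigenvalues λ = -2 ± 4i (complex conjugate pair).
For λ=-2+4i: an eigenvector is (1,0) - i(-2,1) = (1 + 2i, 0 - i).
A real fundamental pair from Re and Im of e^((-2+4i)t)v: X_1 = e^(-2t)(cos(4t)·(1,0) + sin(4t)·(-2,1)), X_2 = e^(-2t)(sin(4t)·(1,0) - cos(4t)·(-2,1)).
General solution: C_1X_1 + C_2X_2.

u(t) = -2C_1e^(-2t)sin(4t) + C_1e^(-2t)cos(4t) + C_2e^(-2t)sin(4t) + 2C_2e^(-2t)cos(4t), v(t) = C_1e^(-2t)sin(4t) - C_2e^(-2t)cos(4t)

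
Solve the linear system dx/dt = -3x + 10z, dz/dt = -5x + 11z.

x(t) = -3c_1e^(4t)sin(t) - c_1e^(4t)cos(t) - c_2e^(4t)sin(t) + 3c_2e^(4t)cos(t), z(t) = -2c_1e^(4t)sin(t) - c_1e^(4t)cos(t) - c_2e^(4t)sin(t) + 2c_2e^(4t)cos(t)

Coefficient matrix A = [[-3, 10], [-5, 11]].
Characteristic polynomial det(A - λI) = λ^2 - 8λ + 17 = 0.
Eigenvalues λ = 4 ± i (complex conjugate pair).
For λ=4+i: an eigenvector is (-1,-1) - i(-3,-2) = (-1 + 3i, -1 + 2i).
A real fundamental pair from Re and Im of e^((4+i)t)v: X_1 = e^(4t)(cos(t)·(-1,-1) + sin(t)·(-3,-2)), X_2 = e^(4t)(sin(t)·(-1,-1) - cos(t)·(-3,-2)).
General solution: c_1X_1 + c_2X_2.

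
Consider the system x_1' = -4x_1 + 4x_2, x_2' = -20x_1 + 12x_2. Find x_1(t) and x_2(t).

x_1(t) = c_1e^(4t)cos(4t) + c_2e^(4t)sin(4t), x_2(t) = -c_1e^(4t)sin(4t) + 2c_1e^(4t)cos(4t) + 2c_2e^(4t)sin(4t) + c_2e^(4t)cos(4t)

Coefficient matrix A = [[-4, 4], [-20, 12]].
Characteristic polynomial det(A - λI) = λ^2 - 8λ + 32 = 0.
Eigenvalues λ = 4 ± 4i (complex conjugate pair).
For λ=4+4i: an eigenvector is (1,2) - i(0,-1) = (1, 2 + i).
A real fundamental pair from Re and Im of e^((4+4i)t)v: X_1 = e^(4t)(cos(4t)·(1,2) + sin(4t)·(0,-1)), X_2 = e^(4t)(sin(4t)·(1,2) - cos(4t)·(0,-1)).
General solution: c_1X_1 + c_2X_2.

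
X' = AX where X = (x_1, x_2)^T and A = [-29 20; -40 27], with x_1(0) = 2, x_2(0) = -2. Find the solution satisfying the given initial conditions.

x_1(t) = -24e^(-t)sin(4t) + 2e^(-t)cos(4t), x_2(t) = -34e^(-t)sin(4t) - 2e^(-t)cos(4t)

Coefficient matrix A = [[-29, 20], [-40, 27]].
Characteristic polynomial det(A - λI) = λ^2 + 2λ + 17 = 0.
Eigenvalues λ = -1 ± 4i (complex conjugate pair).
For λ=-1+4i: an eigenvector is (-1,-1) - i(2,3) = (-1 - 2i, -1 - 3i).
A real fundamental pair from Re and Im of e^((-1+4i)t)v: X_1 = e^(-t)(cos(4t)·(-1,-1) + sin(4t)·(2,3)), X_2 = e^(-t)(sin(4t)·(-1,-1) - cos(4t)·(2,3)).
General solution: c_1X_1 + c_2X_2.
Applying x_1(0)=2, x_2(0)=-2 gives c_1=-10, c_2=4.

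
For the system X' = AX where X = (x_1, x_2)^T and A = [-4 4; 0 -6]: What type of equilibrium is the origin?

A = [[-4,4],[0,-6]]; det(A-λI) = λ^2 + 10λ + 24.
λ = -4, -6: both negative.

stable node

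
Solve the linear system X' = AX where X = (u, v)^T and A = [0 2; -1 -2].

Coefficient matrix A = [[0, 2], [-1, -2]].
Characteristic polynomial det(A - λI) = λ^2 + 2λ + 2 = 0.
Eigenvalues λ = -1 ± i (complex conjugate pair).
For λ=-1+i: an eigenvector is (-1,1) - i(1,0) = (-1 - i, 1).
A real fundamental pair from Re and Im of e^((-1+i)t)v: X_1 = e^(-t)(cos(t)·(-1,1) + sin(t)·(1,0)), X_2 = e^(-t)(sin(t)·(-1,1) - cos(t)·(1,0)).
General solution: C_1X_1 + C_2X_2.

u(t) = C_1e^(-t)sin(t) - C_1e^(-t)cos(t) - C_2e^(-t)sin(t) - C_2e^(-t)cos(t), v(t) = C_1e^(-t)cos(t) + C_2e^(-t)sin(t)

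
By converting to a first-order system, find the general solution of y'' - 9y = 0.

y(t) = c_1e^(-3t) + c_2e^(3t)

Let x_1 = y, x_2 = y'. Then x_1' = x_2 and x_2' = 9x_1.
A = [[0,1],[9,0]]; det(A-λI) = λ^2 - 9.
Eigenvalues λ = -3, 3 with eigenvectors (1,-3), (1,3).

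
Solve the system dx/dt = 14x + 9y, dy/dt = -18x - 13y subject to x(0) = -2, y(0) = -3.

Coefficient matrix A = [[14, 9], [-18, -13]].
Characteristic polynomial det(A - λI) = λ^2 - λ - 20 = 0.
Eigenvalues λ = 5, -4.
For λ=5: (A-λI) row 1 is [9, 9], so an eigenvector is (-1, 1).
For λ=-4: (A-λI) row 1 is [18, 9], so an eigenvector is (-1, 2).
General solution: C_1e^(5t)(-1,1) + C_2e^(-4t)(-1,2).
Applying x(0)=-2, y(0)=-3 gives C_1=7, C_2=-5.

x(t) = -7e^(5t) + 5e^(-4t), y(t) = 7e^(5t) - 10e^(-4t)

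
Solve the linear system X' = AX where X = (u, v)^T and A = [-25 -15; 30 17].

u(t) = K_1e^(-4t)sin(3t) + 2K_1e^(-4t)cos(3t) + 2K_2e^(-4t)sin(3t) - K_2e^(-4t)cos(3t), v(t) = -K_1e^(-4t)sin(3t) - 3K_1e^(-4t)cos(3t) - 3K_2e^(-4t)sin(3t) + K_2e^(-4t)cos(3t)

Coefficient matrix A = [[-25, -15], [30, 17]].
Characteristic polynomial det(A - λI) = λ^2 + 8λ + 25 = 0.
Eigenvalues λ = -4 ± 3i (complex conjugate pair).
For λ=-4+3i: an eigenvector is (2,-3) - i(1,-1) = (2 - i, -3 + i).
A real fundamental pair from Re and Im of e^((-4+3i)t)v: X_1 = e^(-4t)(cos(3t)·(2,-3) + sin(3t)·(1,-1)), X_2 = e^(-4t)(sin(3t)·(2,-3) - cos(3t)·(1,-1)).
General solution: K_1X_1 + K_2X_2.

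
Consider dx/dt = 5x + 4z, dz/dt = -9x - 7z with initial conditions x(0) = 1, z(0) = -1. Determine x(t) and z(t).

x(t) = 2te^(-t) + e^(-t), z(t) = -3te^(-t) - e^(-t)

Coefficient matrix A = [[5, 4], [-9, -7]].
Characteristic polynomial det(A - λI) = λ^2 + 2λ + 1 = 0.
Single eigenvalue λ = -1 with algebraic multiplicity 2.
Eigenvector v = (2,-3); generalized eigenvector w with (A-λI)w=v is (-1,2).
General solution: e^(-t)[C_1·v + C_2·(t·v + w)].
Applying x(0)=1, z(0)=-1 gives C_1=1, C_2=1.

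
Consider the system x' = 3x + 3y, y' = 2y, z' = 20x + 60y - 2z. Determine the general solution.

Coefficient matrix A = [[3, 3, 0], [0, 2, 0], [20, 60, -2]].
det(A - λI) = 0 gives eigenvalues λ = -2, 2, 3.
For λ=-2: eigenvector (0,0,1).
For λ=2: eigenvector (-3,1,0).
For λ=3: eigenvector (1,0,4).
General solution: c_1e^(-2t)(0,0,1) + c_2e^(2t)(-3,1,0) + c_3e^(3t)(1,0,4).

x(t) = -3c_2e^(2t) + c_3e^(3t), y(t) = c_2e^(2t), z(t) = c_1e^(-2t) + 4c_3e^(3t)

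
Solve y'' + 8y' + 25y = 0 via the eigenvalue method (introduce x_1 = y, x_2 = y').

Let x_1 = y, x_2 = y'. Then x_1' = x_2 and x_2' = -25x_1 - 8x_2.
A = [[0,1],[-25,-8]]; det(A-λI) = λ^2 + 8λ + 25.
Eigenvalues λ = -4 ± 3i.

y(t) = c_1e^(-4t)cos(3t) + c_2e^(-4t)sin(3t)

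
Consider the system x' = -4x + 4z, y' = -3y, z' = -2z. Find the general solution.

x(t) = -c_1e^(-4t) - 2c_3e^(-2t), y(t) = c_2e^(-3t), z(t) = -c_3e^(-2t)

Coefficient matrix A = [[-4, 0, 4], [0, -3, 0], [0, 0, -2]].
det(A - λI) = 0 gives eigenvalues λ = -4, -3, -2.
For λ=-4: eigenvector (-1,0,0).
For λ=-3: eigenvector (0,1,0).
For λ=-2: eigenvector (-2,0,-1).
General solution: c_1e^(-4t)(-1,0,0) + c_2e^(-3t)(0,1,0) + c_3e^(-2t)(-2,0,-1).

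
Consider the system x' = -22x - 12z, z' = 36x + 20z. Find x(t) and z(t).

Coefficient matrix A = [[-22, -12], [36, 20]].
Characteristic polynomial det(A - λI) = λ^2 + 2λ - 8 = 0.
Eigenvalues λ = 2, -4.
For λ=2: (A-λI) row 1 is [-24, -12], so an eigenvector is (1, -2).
For λ=-4: (A-λI) row 1 is [-18, -12], so an eigenvector is (2, -3).
General solution: C_1e^(2t)(1,-2) + C_2e^(-4t)(2,-3).

x(t) = C_1e^(2t) + 2C_2e^(-4t), z(t) = -2C_1e^(2t) - 3C_2e^(-4t)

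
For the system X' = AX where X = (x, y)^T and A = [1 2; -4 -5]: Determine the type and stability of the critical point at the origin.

stable node

A = [[1,2],[-4,-5]]; det(A-λI) = λ^2 + 4λ + 3.
λ = -1, -3: both negative.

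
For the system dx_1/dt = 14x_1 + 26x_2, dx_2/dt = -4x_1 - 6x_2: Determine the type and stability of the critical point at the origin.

A = [[14,26],[-4,-6]]; det(A-λI) = λ^2 - 8λ + 20.
λ = 4 ± 2i: positive real part.

unstable spiral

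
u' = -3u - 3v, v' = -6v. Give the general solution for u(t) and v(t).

Coefficient matrix A = [[-3, -3], [0, -6]].
Characteristic polynomial det(A - λI) = λ^2 + 9λ + 18 = 0.
Eigenvalues λ = -3, -6.
For λ=-3: (A-λI) row 1 is [0, -3], so an eigenvector is (-1, 0).
For λ=-6: (A-λI) row 1 is [3, -3], so an eigenvector is (1, 1).
General solution: C_1e^(-3t)(-1,0) + C_2e^(-6t)(1,1).

u(t) = -C_1e^(-3t) + C_2e^(-6t), v(t) = C_2e^(-6t)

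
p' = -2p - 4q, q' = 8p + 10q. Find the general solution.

p(t) = K_1e^(6t) - K_2e^(2t), q(t) = -2K_1e^(6t) + K_2e^(2t)

Coefficient matrix A = [[-2, -4], [8, 10]].
Characteristic polynomial det(A - λI) = λ^2 - 8λ + 12 = 0.
Eigenvalues λ = 6, 2.
For λ=6: (A-λI) row 1 is [-8, -4], so an eigenvector is (1, -2).
For λ=2: (A-λI) row 1 is [-4, -4], so an eigenvector is (-1, 1).
General solution: K_1e^(6t)(1,-2) + K_2e^(2t)(-1,1).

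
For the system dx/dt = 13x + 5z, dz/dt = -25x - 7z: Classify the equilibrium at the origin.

unstable spiral

A = [[13,5],[-25,-7]]; det(A-λI) = λ^2 - 6λ + 34.
λ = 3 ± 5i: positive real part.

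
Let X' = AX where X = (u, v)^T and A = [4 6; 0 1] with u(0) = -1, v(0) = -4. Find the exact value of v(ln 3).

A = [[4,6],[0,1]]; eigenvalues λ = 4, 1.
Eigenvectors: (1,0) for λ=4, (2,-1) for λ=1.
From the initial condition, c_1 = -9, c_2 = 4.
v(ln 3) = (-9)(3^4)(0) + (4)(3^1)(-1) = -12.

-12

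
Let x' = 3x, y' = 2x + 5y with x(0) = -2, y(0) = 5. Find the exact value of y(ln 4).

A = [[3,0],[2,5]]; eigenvalues λ = 5, 3.
Eigenvectors: (0,1) for λ=5, (-1,1) for λ=3.
From the initial condition, c_1 = 3, c_2 = 2.
y(ln 4) = (3)(4^5)(1) + (2)(4^3)(1) = 3200.

3200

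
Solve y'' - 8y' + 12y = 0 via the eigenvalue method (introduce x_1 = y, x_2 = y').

Let x_1 = y, x_2 = y'. Then x_1' = x_2 and x_2' = -12x_1 + 8x_2.
A = [[0,1],[-12,8]]; det(A-λI) = λ^2 - 8λ + 12.
Eigenvalues λ = 6, 2 with eigenvectors (1,6), (1,2).

y(t) = c_1e^(6t) + c_2e^(2t)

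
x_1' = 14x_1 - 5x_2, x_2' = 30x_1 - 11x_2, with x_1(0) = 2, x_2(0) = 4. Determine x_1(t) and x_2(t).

Coefficient matrix A = [[14, -5], [30, -11]].
Characteristic polynomial det(A - λI) = λ^2 - 3λ - 4 = 0.
Eigenvalues λ = -1, 4.
For λ=-1: (A-λI) row 1 is [15, -5], so an eigenvector is (-1, -3).
For λ=4: (A-λI) row 1 is [10, -5], so an eigenvector is (1, 2).
General solution: C_1e^(-t)(-1,-3) + C_2e^(4t)(1,2).
Applying x_1(0)=2, x_2(0)=4 gives C_1=0, C_2=2.

x_1(t) = 2e^(4t), x_2(t) = 4e^(4t)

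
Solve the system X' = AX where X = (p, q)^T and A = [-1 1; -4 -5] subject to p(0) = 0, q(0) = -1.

p(t) = -te^(-3t), q(t) = 2te^(-3t) - e^(-3t)

Coefficient matrix A = [[-1, 1], [-4, -5]].
Characteristic polynomial det(A - λI) = λ^2 + 6λ + 9 = 0.
Single eigenvalue λ = -3 with algebraic multiplicity 2.
Eigenvector v = (-1,2); generalized eigenvector w with (A-λI)w=v is (-1,1).
General solution: e^(-3t)[C_1·v + C_2·(t·v + w)].
Applying p(0)=0, q(0)=-1 gives C_1=-1, C_2=1.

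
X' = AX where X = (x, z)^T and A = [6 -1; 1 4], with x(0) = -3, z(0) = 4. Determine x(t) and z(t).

x(t) = -7te^(5t) - 3e^(5t), z(t) = -7te^(5t) + 4e^(5t)

Coefficient matrix A = [[6, -1], [1, 4]].
Characteristic polynomial det(A - λI) = λ^2 - 10λ + 25 = 0.
Single eigenvalue λ = 5 with algebraic multiplicity 2.
Eigenvector v = (-1,-1); generalized eigenvector w with (A-λI)w=v is (-3,-2).
General solution: e^(5t)[c_1·v + c_2·(t·v + w)].
Applying x(0)=-3, z(0)=4 gives c_1=-18, c_2=7.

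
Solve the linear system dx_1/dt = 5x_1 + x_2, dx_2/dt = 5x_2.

Coefficient matrix A = [[5, 1], [0, 5]].
Characteristic polynomial det(A - λI) = λ^2 - 10λ + 25 = 0.
Single eigenvalue λ = 5 with algebraic multiplicity 2.
Eigenvector v = (-1,0); generalized eigenvector w with (A-λI)w=v is (2,-1).
General solution: e^(5t)[c_1·v + c_2·(t·v + w)].

x_1(t) = -c_1e^(5t) - c_2te^(5t) + 2c_2e^(5t), x_2(t) = -c_2e^(5t)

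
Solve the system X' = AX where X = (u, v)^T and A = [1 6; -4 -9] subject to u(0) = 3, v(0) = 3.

u(t) = 18e^(-3t) - 15e^(-5t), v(t) = -12e^(-3t) + 15e^(-5t)

Coefficient matrix A = [[1, 6], [-4, -9]].
Characteristic polynomial det(A - λI) = λ^2 + 8λ + 15 = 0.
Eigenvalues λ = -3, -5.
For λ=-3: (A-λI) row 1 is [4, 6], so an eigenvector is (-3, 2).
For λ=-5: (A-λI) row 1 is [6, 6], so an eigenvector is (1, -1).
General solution: K_1e^(-3t)(-3,2) + K_2e^(-5t)(1,-1).
Applying u(0)=3, v(0)=3 gives K_1=-6, K_2=-15.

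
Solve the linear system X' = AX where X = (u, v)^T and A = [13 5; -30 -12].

Coefficient matrix A = [[13, 5], [-30, -12]].
Characteristic polynomial det(A - λI) = λ^2 - λ - 6 = 0.
Eigenvalues λ = -2, 3.
For λ=-2: (A-λI) row 1 is [15, 5], so an eigenvector is (-1, 3).
For λ=3: (A-λI) row 1 is [10, 5], so an eigenvector is (-1, 2).
General solution: C_1e^(-2t)(-1,3) + C_2e^(3t)(-1,2).

u(t) = -C_1e^(-2t) - C_2e^(3t), v(t) = 3C_1e^(-2t) + 2C_2e^(3t)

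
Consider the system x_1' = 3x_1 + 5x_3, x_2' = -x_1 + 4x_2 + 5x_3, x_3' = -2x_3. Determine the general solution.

Coefficient matrix A = [[3, 0, 5], [-1, 4, 5], [0, 0, -2]].
det(A - λI) = 0 gives eigenvalues λ = 4, 3, -2.
For λ=4: eigenvector (0,1,0).
For λ=3: eigenvector (1,1,0).
For λ=-2: eigenvector (-1,-1,1).
General solution: C_1e^(4t)(0,1,0) + C_2e^(3t)(1,1,0) + C_3e^(-2t)(-1,-1,1).

x_1(t) = C_2e^(3t) - C_3e^(-2t), x_2(t) = C_1e^(4t) + C_2e^(3t) - C_3e^(-2t), x_3(t) = C_3e^(-2t)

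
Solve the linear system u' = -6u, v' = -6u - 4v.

u(t) = -C_1e^(-6t), v(t) = -3C_1e^(-6t) - C_2e^(-4t)

Coefficient matrix A = [[-6, 0], [-6, -4]].
Characteristic polynomial det(A - λI) = λ^2 + 10λ + 24 = 0.
Eigenvalues λ = -6, -4.
For λ=-6: (A-λI) row 2 is [-6, 2], so an eigenvector is (-1, -3).
For λ=-4: (A-λI) row 1 is [-2, 0], so an eigenvector is (0, -1).
General solution: C_1e^(-6t)(-1,-3) + C_2e^(-4t)(0,-1).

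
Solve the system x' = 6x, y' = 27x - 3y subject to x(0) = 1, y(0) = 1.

x(t) = e^(6t), y(t) = 3e^(6t) - 2e^(-3t)

Coefficient matrix A = [[6, 0], [27, -3]].
Characteristic polynomial det(A - λI) = λ^2 - 3λ - 18 = 0.
Eigenvalues λ = -3, 6.
For λ=-3: (A-λI) row 1 is [9, 0], so an eigenvector is (0, 1).
For λ=6: (A-λI) row 2 is [27, -9], so an eigenvector is (-1, -3).
General solution: K_1e^(-3t)(0,1) + K_2e^(6t)(-1,-3).
Applying x(0)=1, y(0)=1 gives K_1=-2, K_2=-1.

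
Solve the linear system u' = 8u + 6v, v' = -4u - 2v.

u(t) = C_1e^(2t) + 3C_2e^(4t), v(t) = -C_1e^(2t) - 2C_2e^(4t)

Coefficient matrix A = [[8, 6], [-4, -2]].
Characteristic polynomial det(A - λI) = λ^2 - 6λ + 8 = 0.
Eigenvalues λ = 2, 4.
For λ=2: (A-λI) row 1 is [6, 6], so an eigenvector is (1, -1).
For λ=4: (A-λI) row 1 is [4, 6], so an eigenvector is (3, -2).
General solution: C_1e^(2t)(1,-1) + C_2e^(4t)(3,-2).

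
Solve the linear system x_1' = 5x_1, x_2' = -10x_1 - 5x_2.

Coefficient matrix A = [[5, 0], [-10, -5]].
Characteristic polynomial det(A - λI) = λ^2 - 25 = 0.
Eigenvalues λ = 5, -5.
For λ=5: (A-λI) row 2 is [-10, -10], so an eigenvector is (-1, 1).
For λ=-5: (A-λI) row 1 is [10, 0], so an eigenvector is (0, 1).
General solution: C_1e^(5t)(-1,1) + C_2e^(-5t)(0,1).

x_1(t) = -C_1e^(5t), x_2(t) = C_1e^(5t) + C_2e^(-5t)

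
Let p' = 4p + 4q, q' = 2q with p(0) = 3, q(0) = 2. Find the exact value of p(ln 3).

531

A = [[4,4],[0,2]]; eigenvalues λ = 2, 4.
Eigenvectors: (2,-1) for λ=2, (-1,0) for λ=4.
From the initial condition, c_1 = -2, c_2 = -7.
p(ln 3) = (-2)(3^2)(2) + (-7)(3^4)(-1) = 531.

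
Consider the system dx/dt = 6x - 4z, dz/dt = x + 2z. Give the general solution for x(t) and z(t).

Coefficient matrix A = [[6, -4], [1, 2]].
Characteristic polynomial det(A - λI) = λ^2 - 8λ + 16 = 0.
Single eigenvalue λ = 4 with algebraic multiplicity 2.
Eigenvector v = (2,1); generalized eigenvector w with (A-λI)w=v is (3,1).
General solution: e^(4t)[C_1·v + C_2·(t·v + w)].

x(t) = 2C_1e^(4t) + 2C_2te^(4t) + 3C_2e^(4t), z(t) = C_1e^(4t) + C_2te^(4t) + C_2e^(4t)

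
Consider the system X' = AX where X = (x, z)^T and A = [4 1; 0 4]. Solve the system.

x(t) = -c_1e^(4t) - c_2te^(4t) + c_2e^(4t), z(t) = -c_2e^(4t)

Coefficient matrix A = [[4, 1], [0, 4]].
Characteristic polynomial det(A - λI) = λ^2 - 8λ + 16 = 0.
Single eigenvalue λ = 4 with algebraic multiplicity 2.
Eigenvector v = (-1,0); generalized eigenvector w with (A-λI)w=v is (1,-1).
General solution: e^(4t)[c_1·v + c_2·(t·v + w)].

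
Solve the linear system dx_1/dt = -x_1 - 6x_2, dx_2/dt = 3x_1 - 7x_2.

x_1(t) = C_1e^(-4t)sin(3t) - C_1e^(-4t)cos(3t) - C_2e^(-4t)sin(3t) - C_2e^(-4t)cos(3t), x_2(t) = -C_1e^(-4t)cos(3t) - C_2e^(-4t)sin(3t)

Coefficient matrix A = [[-1, -6], [3, -7]].
Characteristic polynomial det(A - λI) = λ^2 + 8λ + 25 = 0.
Eigenvalues λ = -4 ± 3i (complex conjugate pair).
For λ=-4+3i: an eigenvector is (-1,-1) - i(1,0) = (-1 - i, -1).
A real fundamental pair from Re and Im of e^((-4+3i)t)v: X_1 = e^(-4t)(cos(3t)·(-1,-1) + sin(3t)·(1,0)), X_2 = e^(-4t)(sin(3t)·(-1,-1) - cos(3t)·(1,0)).
General solution: C_1X_1 + C_2X_2.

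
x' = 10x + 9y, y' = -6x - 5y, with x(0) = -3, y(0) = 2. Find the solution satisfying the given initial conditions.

Coefficient matrix A = [[10, 9], [-6, -5]].
Characteristic polynomial det(A - λI) = λ^2 - 5λ + 4 = 0.
Eigenvalues λ = 1, 4.
For λ=1: (A-λI) row 1 is [9, 9], so an eigenvector is (-1, 1).
For λ=4: (A-λI) row 1 is [6, 9], so an eigenvector is (3, -2).
General solution: K_1e^(t)(-1,1) + K_2e^(4t)(3,-2).
Applying x(0)=-3, y(0)=2 gives K_1=0, K_2=-1.

x(t) = -3e^(4t), y(t) = 2e^(4t)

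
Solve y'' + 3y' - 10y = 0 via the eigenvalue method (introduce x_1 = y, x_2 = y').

y(t) = C_1e^(2t) + C_2e^(-5t)

Let x_1 = y, x_2 = y'. Then x_1' = x_2 and x_2' = 10x_1 - 3x_2.
A = [[0,1],[10,-3]]; det(A-λI) = λ^2 + 3λ - 10.
Eigenvalues λ = 2, -5 with eigenvectors (1,2), (1,-5).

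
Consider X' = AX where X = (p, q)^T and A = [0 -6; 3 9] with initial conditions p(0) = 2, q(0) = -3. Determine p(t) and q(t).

p(t) = 4e^(6t) - 2e^(3t), q(t) = -4e^(6t) + e^(3t)

Coefficient matrix A = [[0, -6], [3, 9]].
Characteristic polynomial det(A - λI) = λ^2 - 9λ + 18 = 0.
Eigenvalues λ = 6, 3.
For λ=6: (A-λI) row 1 is [-6, -6], so an eigenvector is (-1, 1).
For λ=3: (A-λI) row 1 is [-3, -6], so an eigenvector is (-2, 1).
General solution: K_1e^(6t)(-1,1) + K_2e^(3t)(-2,1).
Applying p(0)=2, q(0)=-3 gives K_1=-4, K_2=1.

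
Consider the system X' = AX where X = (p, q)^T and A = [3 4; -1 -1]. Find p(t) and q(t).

p(t) = 2c_1e^(t) + 2c_2te^(t) - 3c_2e^(t), q(t) = -c_1e^(t) - c_2te^(t) + 2c_2e^(t)

Coefficient matrix A = [[3, 4], [-1, -1]].
Characteristic polynomial det(A - λI) = λ^2 - 2λ + 1 = 0.
Single eigenvalue λ = 1 with algebraic multiplicity 2.
Eigenvector v = (2,-1); generalized eigenvector w with (A-λI)w=v is (-3,2).
General solution: e^(t)[c_1·v + c_2·(t·v + w)].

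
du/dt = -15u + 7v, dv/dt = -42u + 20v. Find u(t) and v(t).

u(t) = C_1e^(-t) + C_2e^(6t), v(t) = 2C_1e^(-t) + 3C_2e^(6t)

Coefficient matrix A = [[-15, 7], [-42, 20]].
Characteristic polynomial det(A - λI) = λ^2 - 5λ - 6 = 0.
Eigenvalues λ = -1, 6.
For λ=-1: (A-λI) row 1 is [-14, 7], so an eigenvector is (1, 2).
For λ=6: (A-λI) row 1 is [-21, 7], so an eigenvector is (1, 3).
General solution: C_1e^(-t)(1,2) + C_2e^(6t)(1,3).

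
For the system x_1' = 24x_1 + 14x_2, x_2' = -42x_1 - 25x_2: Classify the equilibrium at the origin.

A = [[24,14],[-42,-25]]; det(A-λI) = λ^2 + λ - 12.
λ = -4, 3: opposite signs.

saddle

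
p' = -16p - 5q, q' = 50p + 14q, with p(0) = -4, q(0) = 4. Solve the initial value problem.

p(t) = 8e^(-t)sin(5t) - 4e^(-t)cos(5t), q(t) = -28e^(-t)sin(5t) + 4e^(-t)cos(5t)

Coefficient matrix A = [[-16, -5], [50, 14]].
Characteristic polynomial det(A - λI) = λ^2 + 2λ + 26 = 0.
Eigenvalues λ = -1 ± 5i (complex conjugate pair).
For λ=-1+5i: an eigenvector is (-1,3) - i(0,-1) = (-1, 3 + i).
A real fundamental pair from Re and Im of e^((-1+5i)t)v: X_1 = e^(-t)(cos(5t)·(-1,3) + sin(5t)·(0,-1)), X_2 = e^(-t)(sin(5t)·(-1,3) - cos(5t)·(0,-1)).
General solution: c_1X_1 + c_2X_2.
Applying p(0)=-4, q(0)=4 gives c_1=4, c_2=-8.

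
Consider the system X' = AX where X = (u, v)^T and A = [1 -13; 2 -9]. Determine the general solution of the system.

Coefficient matrix A = [[1, -13], [2, -9]].
Characteristic polynomial det(A - λI) = λ^2 + 8λ + 17 = 0.
Eigenvalues λ = -4 ± i (complex conjugate pair).
For λ=-4+i: an eigenvector is (3,1) - i(2,1) = (3 - 2i, 1 - i).
A real fundamental pair from Re and Im of e^((-4+i)t)v: X_1 = e^(-4t)(cos(t)·(3,1) + sin(t)·(2,1)), X_2 = e^(-4t)(sin(t)·(3,1) - cos(t)·(2,1)).
General solution: K_1X_1 + K_2X_2.

u(t) = 2K_1e^(-4t)sin(t) + 3K_1e^(-4t)cos(t) + 3K_2e^(-4t)sin(t) - 2K_2e^(-4t)cos(t), v(t) = K_1e^(-4t)sin(t) + K_1e^(-4t)cos(t) + K_2e^(-4t)sin(t) - K_2e^(-4t)cos(t)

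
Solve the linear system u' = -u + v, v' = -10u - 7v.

u(t) = -C_1e^(-4t)cos(t) - C_2e^(-4t)sin(t), v(t) = C_1e^(-4t)sin(t) + 3C_1e^(-4t)cos(t) + 3C_2e^(-4t)sin(t) - C_2e^(-4t)cos(t)

Coefficient matrix A = [[-1, 1], [-10, -7]].
Characteristic polynomial det(A - λI) = λ^2 + 8λ + 17 = 0.
Eigenvalues λ = -4 ± i (complex conjugate pair).
For λ=-4+i: an eigenvector is (-1,3) - i(0,1) = (-1, 3 - i).
A real fundamental pair from Re and Im of e^((-4+i)t)v: X_1 = e^(-4t)(cos(t)·(-1,3) + sin(t)·(0,1)), X_2 = e^(-4t)(sin(t)·(-1,3) - cos(t)·(0,1)).
General solution: C_1X_1 + C_2X_2.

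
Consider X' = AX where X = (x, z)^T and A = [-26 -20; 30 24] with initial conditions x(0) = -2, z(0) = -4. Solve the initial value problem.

x(t) = 12e^(4t) - 14e^(-6t), z(t) = -18e^(4t) + 14e^(-6t)

Coefficient matrix A = [[-26, -20], [30, 24]].
Characteristic polynomial det(A - λI) = λ^2 + 2λ - 24 = 0.
Eigenvalues λ = -6, 4.
For λ=-6: (A-λI) row 1 is [-20, -20], so an eigenvector is (1, -1).
For λ=4: (A-λI) row 1 is [-30, -20], so an eigenvector is (2, -3).
General solution: c_1e^(-6t)(1,-1) + c_2e^(4t)(2,-3).
Applying x(0)=-2, z(0)=-4 gives c_1=-14, c_2=6.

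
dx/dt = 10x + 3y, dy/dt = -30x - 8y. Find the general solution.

x(t) = c_1e^(t)cos(3t) + c_2e^(t)sin(3t), y(t) = -c_1e^(t)sin(3t) - 3c_1e^(t)cos(3t) - 3c_2e^(t)sin(3t) + c_2e^(t)cos(3t)

Coefficient matrix A = [[10, 3], [-30, -8]].
Characteristic polynomial det(A - λI) = λ^2 - 2λ + 10 = 0.
Eigenvalues λ = 1 ± 3i (complex conjugate pair).
For λ=1+3i: an eigenvector is (1,-3) - i(0,-1) = (1, -3 + i).
A real fundamental pair from Re and Im of e^((1+3i)t)v: X_1 = e^(t)(cos(3t)·(1,-3) + sin(3t)·(0,-1)), X_2 = e^(t)(sin(3t)·(1,-3) - cos(3t)·(0,-1)).
General solution: c_1X_1 + c_2X_2.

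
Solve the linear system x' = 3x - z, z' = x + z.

Coefficient matrix A = [[3, -1], [1, 1]].
Characteristic polynomial det(A - λI) = λ^2 - 4λ + 4 = 0.
Single eigenvalue λ = 2 with algebraic multiplicity 2.
Eigenvector v = (1,1); generalized eigenvector w with (A-λI)w=v is (0,-1).
General solution: e^(2t)[K_1·v + K_2·(t·v + w)].

x(t) = K_1e^(2t) + K_2te^(2t), z(t) = K_1e^(2t) + K_2te^(2t) - K_2e^(2t)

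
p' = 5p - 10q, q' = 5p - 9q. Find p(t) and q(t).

Coefficient matrix A = [[5, -10], [5, -9]].
Characteristic polynomial det(A - λI) = λ^2 + 4λ + 5 = 0.
Eigenvalues λ = -2 ± i (complex conjugate pair).
For λ=-2+i: an eigenvector is (3,2) - i(1,1) = (3 - i, 2 - i).
A real fundamental pair from Re and Im of e^((-2+i)t)v: X_1 = e^(-2t)(cos(t)·(3,2) + sin(t)·(1,1)), X_2 = e^(-2t)(sin(t)·(3,2) - cos(t)·(1,1)).
General solution: K_1X_1 + K_2X_2.

p(t) = K_1e^(-2t)sin(t) + 3K_1e^(-2t)cos(t) + 3K_2e^(-2t)sin(t) - K_2e^(-2t)cos(t), q(t) = K_1e^(-2t)sin(t) + 2K_1e^(-2t)cos(t) + 2K_2e^(-2t)sin(t) - K_2e^(-2t)cos(t)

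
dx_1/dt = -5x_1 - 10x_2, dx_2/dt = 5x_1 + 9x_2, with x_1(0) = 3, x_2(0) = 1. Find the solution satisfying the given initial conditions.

x_1(t) = -31e^(2t)sin(t) + 3e^(2t)cos(t), x_2(t) = 22e^(2t)sin(t) + e^(2t)cos(t)

Coefficient matrix A = [[-5, -10], [5, 9]].
Characteristic polynomial det(A - λI) = λ^2 - 4λ + 5 = 0.
Eigenvalues λ = 2 ± i (complex conjugate pair).
For λ=2+i: an eigenvector is (3,-2) - i(-1,1) = (3 + i, -2 - i).
A real fundamental pair from Re and Im of e^((2+i)t)v: X_1 = e^(2t)(cos(t)·(3,-2) + sin(t)·(-1,1)), X_2 = e^(2t)(sin(t)·(3,-2) - cos(t)·(-1,1)).
General solution: c_1X_1 + c_2X_2.
Applying x_1(0)=3, x_2(0)=1 gives c_1=4, c_2=-9.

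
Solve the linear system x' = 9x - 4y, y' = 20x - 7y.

x(t) = C_1e^(t)cos(4t) + C_2e^(t)sin(4t), y(t) = C_1e^(t)sin(4t) + 2C_1e^(t)cos(4t) + 2C_2e^(t)sin(4t) - C_2e^(t)cos(4t)

Coefficient matrix A = [[9, -4], [20, -7]].
Characteristic polynomial det(A - λI) = λ^2 - 2λ + 17 = 0.
Eigenvalues λ = 1 ± 4i (complex conjugate pair).
For λ=1+4i: an eigenvector is (1,2) - i(0,1) = (1, 2 - i).
A real fundamental pair from Re and Im of e^((1+4i)t)v: X_1 = e^(t)(cos(4t)·(1,2) + sin(4t)·(0,1)), X_2 = e^(t)(sin(4t)·(1,2) - cos(4t)·(0,1)).
General solution: C_1X_1 + C_2X_2.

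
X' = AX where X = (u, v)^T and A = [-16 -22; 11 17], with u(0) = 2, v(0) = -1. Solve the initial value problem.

u(t) = 2e^(-5t), v(t) = -e^(-5t)

Coefficient matrix A = [[-16, -22], [11, 17]].
Characteristic polynomial det(A - λI) = λ^2 - λ - 30 = 0.
Eigenvalues λ = 6, -5.
For λ=6: (A-λI) row 1 is [-22, -22], so an eigenvector is (1, -1).
For λ=-5: (A-λI) row 1 is [-11, -22], so an eigenvector is (-2, 1).
General solution: C_1e^(6t)(1,-1) + C_2e^(-5t)(-2,1).
Applying u(0)=2, v(0)=-1 gives C_1=0, C_2=-1.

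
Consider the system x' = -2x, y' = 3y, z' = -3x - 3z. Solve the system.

x(t) = C_1e^(-2t), y(t) = C_3e^(3t), z(t) = -3C_1e^(-2t) + C_2e^(-3t)

Coefficient matrix A = [[-2, 0, 0], [0, 3, 0], [-3, 0, -3]].
det(A - λI) = 0 gives eigenvalues λ = -2, -3, 3.
For λ=-2: eigenvector (1,0,-3).
For λ=-3: eigenvector (0,0,1).
For λ=3: eigenvector (0,1,0).
General solution: C_1e^(-2t)(1,0,-3) + C_2e^(-3t)(0,0,1) + C_3e^(3t)(0,1,0).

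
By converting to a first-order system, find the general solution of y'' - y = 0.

y(t) = K_1e^(-t) + K_2e^(t)

Let x_1 = y, x_2 = y'. Then x_1' = x_2 and x_2' = x_1.
A = [[0,1],[1,0]]; det(A-λI) = λ^2 - 1.
Eigenvalues λ = -1, 1 with eigenvectors (1,-1), (1,1).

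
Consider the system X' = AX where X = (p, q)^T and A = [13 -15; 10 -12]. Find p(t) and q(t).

Coefficient matrix A = [[13, -15], [10, -12]].
Characteristic polynomial det(A - λI) = λ^2 - λ - 6 = 0.
Eigenvalues λ = -2, 3.
For λ=-2: (A-λI) row 1 is [15, -15], so an eigenvector is (1, 1).
For λ=3: (A-λI) row 1 is [10, -15], so an eigenvector is (-3, -2).
General solution: c_1e^(-2t)(1,1) + c_2e^(3t)(-3,-2).

p(t) = c_1e^(-2t) - 3c_2e^(3t), q(t) = c_1e^(-2t) - 2c_2e^(3t)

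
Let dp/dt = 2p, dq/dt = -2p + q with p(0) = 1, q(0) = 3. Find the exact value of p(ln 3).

A = [[2,0],[-2,1]]; eigenvalues λ = 1, 2.
Eigenvectors: (0,-1) for λ=1, (1,-2) for λ=2.
From the initial condition, c_1 = -5, c_2 = 1.
p(ln 3) = (-5)(3^1)(0) + (1)(3^2)(1) = 9.

9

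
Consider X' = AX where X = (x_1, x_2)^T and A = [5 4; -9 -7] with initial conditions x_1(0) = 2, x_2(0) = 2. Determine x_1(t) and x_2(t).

x_1(t) = 20te^(-t) + 2e^(-t), x_2(t) = -30te^(-t) + 2e^(-t)

Coefficient matrix A = [[5, 4], [-9, -7]].
Characteristic polynomial det(A - λI) = λ^2 + 2λ + 1 = 0.
Single eigenvalue λ = -1 with algebraic multiplicity 2.
Eigenvector v = (2,-3); generalized eigenvector w with (A-λI)w=v is (1,-1).
General solution: e^(-t)[c_1·v + c_2·(t·v + w)].
Applying x_1(0)=2, x_2(0)=2 gives c_1=-4, c_2=10.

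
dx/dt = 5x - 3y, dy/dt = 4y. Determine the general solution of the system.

x(t) = C_1e^(5t) - 3C_2e^(4t), y(t) = -C_2e^(4t)

Coefficient matrix A = [[5, -3], [0, 4]].
Characteristic polynomial det(A - λI) = λ^2 - 9λ + 20 = 0.
Eigenvalues λ = 5, 4.
For λ=5: (A-λI) row 1 is [0, -3], so an eigenvector is (1, 0).
For λ=4: (A-λI) row 1 is [1, -3], so an eigenvector is (-3, -1).
General solution: C_1e^(5t)(1,0) + C_2e^(4t)(-3,-1).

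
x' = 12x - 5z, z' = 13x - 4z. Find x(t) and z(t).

Coefficient matrix A = [[12, -5], [13, -4]].
Characteristic polynomial det(A - λI) = λ^2 - 8λ + 17 = 0.
Eigenvalues λ = 4 ± i (complex conjugate pair).
For λ=4+i: an eigenvector is (2,3) - i(1,2) = (2 - i, 3 - 2i).
A real fundamental pair from Re and Im of e^((4+i)t)v: X_1 = e^(4t)(cos(t)·(2,3) + sin(t)·(1,2)), X_2 = e^(4t)(sin(t)·(2,3) - cos(t)·(1,2)).
General solution: C_1X_1 + C_2X_2.

x(t) = C_1e^(4t)sin(t) + 2C_1e^(4t)cos(t) + 2C_2e^(4t)sin(t) - C_2e^(4t)cos(t), z(t) = 2C_1e^(4t)sin(t) + 3C_1e^(4t)cos(t) + 3C_2e^(4t)sin(t) - 2C_2e^(4t)cos(t)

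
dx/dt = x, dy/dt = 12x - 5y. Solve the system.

x(t) = c_2e^(t), y(t) = c_1e^(-5t) + 2c_2e^(t)

Coefficient matrix A = [[1, 0], [12, -5]].
Characteristic polynomial det(A - λI) = λ^2 + 4λ - 5 = 0.
Eigenvalues λ = -5, 1.
For λ=-5: (A-λI) row 1 is [6, 0], so an eigenvector is (0, 1).
For λ=1: (A-λI) row 2 is [12, -6], so an eigenvector is (1, 2).
General solution: c_1e^(-5t)(0,1) + c_2e^(t)(1,2).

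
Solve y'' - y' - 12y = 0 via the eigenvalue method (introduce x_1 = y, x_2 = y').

Let x_1 = y, x_2 = y'. Then x_1' = x_2 and x_2' = 12x_1 + x_2.
A = [[0,1],[12,1]]; det(A-λI) = λ^2 - λ - 12.
Eigenvalues λ = 4, -3 with eigenvectors (1,4), (1,-3).

y(t) = K_1e^(4t) + K_2e^(-3t)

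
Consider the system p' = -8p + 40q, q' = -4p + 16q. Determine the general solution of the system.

p(t) = K_1e^(4t)sin(4t) + 3K_1e^(4t)cos(4t) + 3K_2e^(4t)sin(4t) - K_2e^(4t)cos(4t), q(t) = K_1e^(4t)cos(4t) + K_2e^(4t)sin(4t)

Coefficient matrix A = [[-8, 40], [-4, 16]].
Characteristic polynomial det(A - λI) = λ^2 - 8λ + 32 = 0.
Eigenvalues λ = 4 ± 4i (complex conjugate pair).
For λ=4+4i: an eigenvector is (3,1) - i(1,0) = (3 - i, 1).
A real fundamental pair from Re and Im of e^((4+4i)t)v: X_1 = e^(4t)(cos(4t)·(3,1) + sin(4t)·(1,0)), X_2 = e^(4t)(sin(4t)·(3,1) - cos(4t)·(1,0)).
General solution: K_1X_1 + K_2X_2.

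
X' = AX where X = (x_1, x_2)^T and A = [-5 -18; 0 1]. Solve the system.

x_1(t) = 3K_1e^(t) + K_2e^(-5t), x_2(t) = -K_1e^(t)

Coefficient matrix A = [[-5, -18], [0, 1]].
Characteristic polynomial det(A - λI) = λ^2 + 4λ - 5 = 0.
Eigenvalues λ = 1, -5.
For λ=1: (A-λI) row 1 is [-6, -18], so an eigenvector is (3, -1).
For λ=-5: (A-λI) row 1 is [0, -18], so an eigenvector is (1, 0).
General solution: K_1e^(t)(3,-1) + K_2e^(-5t)(1,0).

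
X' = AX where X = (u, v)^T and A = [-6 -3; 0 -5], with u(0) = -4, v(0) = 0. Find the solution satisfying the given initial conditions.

u(t) = -4e^(-6t), v(t) = 0

Coefficient matrix A = [[-6, -3], [0, -5]].
Characteristic polynomial det(A - λI) = λ^2 + 11λ + 30 = 0.
Eigenvalues λ = -6, -5.
For λ=-6: (A-λI) row 1 is [0, -3], so an eigenvector is (-1, 0).
For λ=-5: (A-λI) row 1 is [-1, -3], so an eigenvector is (-3, 1).
General solution: K_1e^(-6t)(-1,0) + K_2e^(-5t)(-3,1).
Applying u(0)=-4, v(0)=0 gives K_1=4, K_2=0.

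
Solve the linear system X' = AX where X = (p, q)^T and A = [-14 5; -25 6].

p(t) = -K_1e^(-4t)sin(5t) + K_2e^(-4t)cos(5t), q(t) = -2K_1e^(-4t)sin(5t) - K_1e^(-4t)cos(5t) - K_2e^(-4t)sin(5t) + 2K_2e^(-4t)cos(5t)

Coefficient matrix A = [[-14, 5], [-25, 6]].
Characteristic polynomial det(A - λI) = λ^2 + 8λ + 41 = 0.
Eigenvalues λ = -4 ± 5i (complex conjugate pair).
For λ=-4+5i: an eigenvector is (0,-1) - i(-1,-2) = (0 + i, -1 + 2i).
A real fundamental pair from Re and Im of e^((-4+5i)t)v: X_1 = e^(-4t)(cos(5t)·(0,-1) + sin(5t)·(-1,-2)), X_2 = e^(-4t)(sin(5t)·(0,-1) - cos(5t)·(-1,-2)).
General solution: K_1X_1 + K_2X_2.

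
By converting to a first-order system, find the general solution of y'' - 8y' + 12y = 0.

y(t) = c_1e^(6t) + c_2e^(2t)

Let x_1 = y, x_2 = y'. Then x_1' = x_2 and x_2' = -12x_1 + 8x_2.
A = [[0,1],[-12,8]]; det(A-λI) = λ^2 - 8λ + 12.
Eigenvalues λ = 6, 2 with eigenvectors (1,6), (1,2).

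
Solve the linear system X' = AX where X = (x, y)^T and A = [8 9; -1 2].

x(t) = -3K_1e^(5t) - 3K_2te^(5t) - K_2e^(5t), y(t) = K_1e^(5t) + K_2te^(5t)

Coefficient matrix A = [[8, 9], [-1, 2]].
Characteristic polynomial det(A - λI) = λ^2 - 10λ + 25 = 0.
Single eigenvalue λ = 5 with algebraic multiplicity 2.
Eigenvector v = (-3,1); generalized eigenvector w with (A-λI)w=v is (-1,0).
General solution: e^(5t)[K_1·v + K_2·(t·v + w)].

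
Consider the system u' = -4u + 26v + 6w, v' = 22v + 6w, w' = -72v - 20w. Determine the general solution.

u(t) = c_1e^(4t) + c_2e^(-2t) + c_3e^(-4t), v(t) = c_1e^(4t) + c_2e^(-2t), w(t) = -3c_1e^(4t) - 4c_2e^(-2t)

Coefficient matrix A = [[-4, 26, 6], [0, 22, 6], [0, -72, -20]].
det(A - λI) = 0 gives eigenvalues λ = 4, -2, -4.
For λ=4: eigenvector (1,1,-3).
For λ=-2: eigenvector (1,1,-4).
For λ=-4: eigenvector (1,0,0).
General solution: c_1e^(4t)(1,1,-3) + c_2e^(-2t)(1,1,-4) + c_3e^(-4t)(1,0,0).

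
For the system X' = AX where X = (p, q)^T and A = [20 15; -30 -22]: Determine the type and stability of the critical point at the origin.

stable spiral

A = [[20,15],[-30,-22]]; det(A-λI) = λ^2 + 2λ + 10.
λ = -1 ± 3i: negative real part.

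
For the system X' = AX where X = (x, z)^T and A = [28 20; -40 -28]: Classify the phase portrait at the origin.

A = [[28,20],[-40,-28]]; det(A-λI) = λ^2 + 16.
λ = 0 ± 4i: zero real part.

center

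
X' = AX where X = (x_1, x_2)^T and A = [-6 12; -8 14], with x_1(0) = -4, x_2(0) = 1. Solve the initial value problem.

Coefficient matrix A = [[-6, 12], [-8, 14]].
Characteristic polynomial det(A - λI) = λ^2 - 8λ + 12 = 0.
Eigenvalues λ = 6, 2.
For λ=6: (A-λI) row 1 is [-12, 12], so an eigenvector is (-1, -1).
For λ=2: (A-λI) row 1 is [-8, 12], so an eigenvector is (-3, -2).
General solution: K_1e^(6t)(-1,-1) + K_2e^(2t)(-3,-2).
Applying x_1(0)=-4, x_2(0)=1 gives K_1=-11, K_2=5.

x_1(t) = 11e^(6t) - 15e^(2t), x_2(t) = 11e^(6t) - 10e^(2t)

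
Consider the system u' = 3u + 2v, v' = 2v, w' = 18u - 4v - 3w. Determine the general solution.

Coefficient matrix A = [[3, 2, 0], [0, 2, 0], [18, -4, -3]].
det(A - λI) = 0 gives eigenvalues λ = 3, 2, -3.
For λ=3: eigenvector (1,0,3).
For λ=2: eigenvector (-2,1,-8).
For λ=-3: eigenvector (0,0,1).
General solution: K_1e^(3t)(1,0,3) + K_2e^(2t)(-2,1,-8) + K_3e^(-3t)(0,0,1).

u(t) = K_1e^(3t) - 2K_2e^(2t), v(t) = K_2e^(2t), w(t) = 3K_1e^(3t) - 8K_2e^(2t) + K_3e^(-3t)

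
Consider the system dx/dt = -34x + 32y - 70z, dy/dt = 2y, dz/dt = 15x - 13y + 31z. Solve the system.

Coefficient matrix A = [[-34, 32, -70], [0, 2, 0], [15, -13, 31]].
det(A - λI) = 0 gives eigenvalues λ = 1, 2, -4.
For λ=1: eigenvector (-2,0,1).
For λ=2: eigenvector (-3,1,2).
For λ=-4: eigenvector (7,0,-3).
General solution: K_1e^(t)(-2,0,1) + K_2e^(2t)(-3,1,2) + K_3e^(-4t)(7,0,-3).

x(t) = -2K_1e^(t) - 3K_2e^(2t) + 7K_3e^(-4t), y(t) = K_2e^(2t), z(t) = K_1e^(t) + 2K_2e^(2t) - 3K_3e^(-4t)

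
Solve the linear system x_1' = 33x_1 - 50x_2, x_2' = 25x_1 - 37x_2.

x_1(t) = 3K_1e^(-2t)sin(5t) - K_1e^(-2t)cos(5t) - K_2e^(-2t)sin(5t) - 3K_2e^(-2t)cos(5t), x_2(t) = 2K_1e^(-2t)sin(5t) - K_1e^(-2t)cos(5t) - K_2e^(-2t)sin(5t) - 2K_2e^(-2t)cos(5t)

Coefficient matrix A = [[33, -50], [25, -37]].
Characteristic polynomial det(A - λI) = λ^2 + 4λ + 29 = 0.
Eigenvalues λ = -2 ± 5i (complex conjugate pair).
For λ=-2+5i: an eigenvector is (-1,-1) - i(3,2) = (-1 - 3i, -1 - 2i).
A real fundamental pair from Re and Im of e^((-2+5i)t)v: X_1 = e^(-2t)(cos(5t)·(-1,-1) + sin(5t)·(3,2)), X_2 = e^(-2t)(sin(5t)·(-1,-1) - cos(5t)·(3,2)).
General solution: K_1X_1 + K_2X_2.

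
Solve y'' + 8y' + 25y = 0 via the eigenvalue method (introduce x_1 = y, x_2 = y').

Let x_1 = y, x_2 = y'. Then x_1' = x_2 and x_2' = -25x_1 - 8x_2.
A = [[0,1],[-25,-8]]; det(A-λI) = λ^2 + 8λ + 25.
Eigenvalues λ = -4 ± 3i.

y(t) = c_1e^(-4t)cos(3t) + c_2e^(-4t)sin(3t)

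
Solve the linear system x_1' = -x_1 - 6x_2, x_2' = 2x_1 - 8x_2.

x_1(t) = -3K_1e^(-5t) + 2K_2e^(-4t), x_2(t) = -2K_1e^(-5t) + K_2e^(-4t)

Coefficient matrix A = [[-1, -6], [2, -8]].
Characteristic polynomial det(A - λI) = λ^2 + 9λ + 20 = 0.
Eigenvalues λ = -5, -4.
For λ=-5: (A-λI) row 1 is [4, -6], so an eigenvector is (-3, -2).
For λ=-4: (A-λI) row 1 is [3, -6], so an eigenvector is (2, 1).
General solution: K_1e^(-5t)(-3,-2) + K_2e^(-4t)(2,1).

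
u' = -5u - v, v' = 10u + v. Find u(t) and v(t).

u(t) = -C_1e^(-2t)sin(t) + C_2e^(-2t)cos(t), v(t) = 3C_1e^(-2t)sin(t) + C_1e^(-2t)cos(t) + C_2e^(-2t)sin(t) - 3C_2e^(-2t)cos(t)

Coefficient matrix A = [[-5, -1], [10, 1]].
Characteristic polynomial det(A - λI) = λ^2 + 4λ + 5 = 0.
Eigenvalues λ = -2 ± i (complex conjugate pair).
For λ=-2+i: an eigenvector is (0,1) - i(-1,3) = (0 + i, 1 - 3i).
A real fundamental pair from Re and Im of e^((-2+i)t)v: X_1 = e^(-2t)(cos(t)·(0,1) + sin(t)·(-1,3)), X_2 = e^(-2t)(sin(t)·(0,1) - cos(t)·(-1,3)).
General solution: C_1X_1 + C_2X_2.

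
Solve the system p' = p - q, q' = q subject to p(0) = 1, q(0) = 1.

p(t) = -te^(t) + e^(t), q(t) = e^(t)

Coefficient matrix A = [[1, -1], [0, 1]].
Characteristic polynomial det(A - λI) = λ^2 - 2λ + 1 = 0.
Single eigenvalue λ = 1 with algebraic multiplicity 2.
Eigenvector v = (-1,0); generalized eigenvector w with (A-λI)w=v is (3,1).
General solution: e^(t)[c_1·v + c_2·(t·v + w)].
Applying p(0)=1, q(0)=1 gives c_1=2, c_2=1.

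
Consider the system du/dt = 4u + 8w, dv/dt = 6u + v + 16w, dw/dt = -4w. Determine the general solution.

u(t) = C_1e^(-4t) + C_2e^(4t), v(t) = 2C_1e^(-4t) + 2C_2e^(4t) + C_3e^(t), w(t) = -C_1e^(-4t)

Coefficient matrix A = [[4, 0, 8], [6, 1, 16], [0, 0, -4]].
det(A - λI) = 0 gives eigenvalues λ = -4, 4, 1.
For λ=-4: eigenvector (1,2,-1).
For λ=4: eigenvector (1,2,0).
For λ=1: eigenvector (0,1,0).
General solution: C_1e^(-4t)(1,2,-1) + C_2e^(4t)(1,2,0) + C_3e^(t)(0,1,0).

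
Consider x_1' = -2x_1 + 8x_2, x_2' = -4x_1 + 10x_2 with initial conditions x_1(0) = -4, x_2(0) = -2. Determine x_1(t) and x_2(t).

x_1(t) = -4e^(2t), x_2(t) = -2e^(2t)

Coefficient matrix A = [[-2, 8], [-4, 10]].
Characteristic polynomial det(A - λI) = λ^2 - 8λ + 12 = 0.
Eigenvalues λ = 6, 2.
For λ=6: (A-λI) row 1 is [-8, 8], so an eigenvector is (1, 1).
For λ=2: (A-λI) row 1 is [-4, 8], so an eigenvector is (-2, -1).
General solution: c_1e^(6t)(1,1) + c_2e^(2t)(-2,-1).
Applying x_1(0)=-4, x_2(0)=-2 gives c_1=0, c_2=2.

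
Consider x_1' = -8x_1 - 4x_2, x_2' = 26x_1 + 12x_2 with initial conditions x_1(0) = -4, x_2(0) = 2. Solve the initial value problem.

Coefficient matrix A = [[-8, -4], [26, 12]].
Characteristic polynomial det(A - λI) = λ^2 - 4λ + 8 = 0.
Eigenvalues λ = 2 ± 2i (complex conjugate pair).
For λ=2+2i: an eigenvector is (-1,3) - i(-1,2) = (-1 + i, 3 - 2i).
A real fundamental pair from Re and Im of e^((2+2i)t)v: X_1 = e^(2t)(cos(2t)·(-1,3) + sin(2t)·(-1,2)), X_2 = e^(2t)(sin(2t)·(-1,3) - cos(2t)·(-1,2)).
General solution: c_1X_1 + c_2X_2.
Applying x_1(0)=-4, x_2(0)=2 gives c_1=-6, c_2=-10.

x_1(t) = 16e^(2t)sin(2t) - 4e^(2t)cos(2t), x_2(t) = -42e^(2t)sin(2t) + 2e^(2t)cos(2t)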